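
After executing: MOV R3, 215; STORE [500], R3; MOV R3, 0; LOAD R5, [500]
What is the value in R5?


Register and memory trace:
  MOV R3, 215  → R3 = 215
  STORE [500], R3  → mem[500] = 215
  MOV R3, 0  → R3 = 0
  LOAD R5, [500]  → R5 = mem[500] = 215
Final: R5 = 215

215


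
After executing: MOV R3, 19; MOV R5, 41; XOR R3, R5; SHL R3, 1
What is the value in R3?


Register state trace:
  MOV R3, 19  → R3 = 19 (0b00010011)
  MOV R5, 41  → R5 = 41 (0b00101001)
  XOR R3, R5  → R3 = 19 XOR 41 = 58 (0b00111010)
  SHL R3, 1  → R3 = 58 << 1 = 116
Final: R3 = 116

116


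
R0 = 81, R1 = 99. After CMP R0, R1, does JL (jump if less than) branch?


Trace:
  R0 = 81, R1 = 99
  CMP R0, R1  → compares 81 vs 99
  JL checks: is 81 less than 99?
  81 < 99, so condition is true
Branch taken: Yes

Yes


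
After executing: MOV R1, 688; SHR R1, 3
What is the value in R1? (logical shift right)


Register state trace:
  MOV R1, 688  → R1 = 688
  SHR R1, 3  → R1 = 688 >> 3 = 688 // 2^3 = 86
Final: R1 = 86

86


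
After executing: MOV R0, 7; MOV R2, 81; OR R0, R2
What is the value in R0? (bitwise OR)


Register state trace:
  MOV R0, 7  → R0 = 7 (0b00000111)
  MOV R2, 81  → R2 = 81 (0b01010001)
  OR R0, R2   → R0 = 7 OR 81 = 87 (0b01010111)
Final: R0 = 87

87


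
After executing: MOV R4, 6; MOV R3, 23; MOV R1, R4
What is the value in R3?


Register state trace:
  MOV R4, 6  → R4 = 6
  MOV R3, 23  → R3 = 23
  MOV R1, R4  → R1 = 6
Final: R3 = 23

23


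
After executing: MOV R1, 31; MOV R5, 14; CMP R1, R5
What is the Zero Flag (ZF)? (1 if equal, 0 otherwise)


Register state trace:
  MOV R1, 31  → R1 = 31
  MOV R5, 14  → R5 = 14
  CMP R1, R5  → computes 31 - 14 = 17
  Result is nonzero, so values are not equal
ZF = 0

0


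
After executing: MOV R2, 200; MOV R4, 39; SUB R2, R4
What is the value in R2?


Register state trace:
  MOV R2, 200  → R2 = 200
  MOV R4, 39  → R4 = 39
  SUB R2, R4  → R2 = 200 - 39 = 161
Final: R2 = 161

161


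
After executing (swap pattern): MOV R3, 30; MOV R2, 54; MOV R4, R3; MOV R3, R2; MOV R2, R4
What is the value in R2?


Register state trace (swap pattern):
  MOV R3, 30  → R3 = 30
  MOV R2, 54  → R2 = 54
  MOV R4, R3  → R4 = 30  (save R3)
  MOV R3, R2  → R3 = 54  (R3 gets R2's value)
  MOV R2, R4  → R2 = 30  (R2 gets saved value)
Final: R2 = 30

30


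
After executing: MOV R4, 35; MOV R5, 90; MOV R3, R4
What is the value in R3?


Register state trace:
  MOV R4, 35  → R4 = 35
  MOV R5, 90  → R5 = 90
  MOV R3, R4  → R3 = 35
Final: R3 = 35

35


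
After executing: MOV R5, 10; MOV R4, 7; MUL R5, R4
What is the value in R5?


Register state trace:
  MOV R5, 10  → R5 = 10
  MOV R4, 7  → R4 = 7
  MUL R5, R4  → R5 = 10 * 7 = 70
Final: R5 = 70

70


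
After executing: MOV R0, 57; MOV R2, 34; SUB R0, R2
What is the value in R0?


Register state trace:
  MOV R0, 57  → R0 = 57
  MOV R2, 34  → R2 = 34
  SUB R0, R2  → R0 = 57 - 34 = 23
Final: R0 = 23

23


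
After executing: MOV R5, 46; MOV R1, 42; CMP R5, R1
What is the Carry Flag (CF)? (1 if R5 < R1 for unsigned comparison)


Register state trace:
  MOV R5, 46  → R5 = 46
  MOV R1, 42  → R1 = 42
  CMP R5, R1  → unsigned 46 - 42: no borrow
  46 >= 42, so CF = 0
CF = 0

0


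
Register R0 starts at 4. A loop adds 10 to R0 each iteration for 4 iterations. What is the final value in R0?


Starting value: R0 = 4
  Iter 1: R0 = 4 + 10 = 14
  Iter 2: R0 = 14 + 10 = 24
  Iter 3: R0 = 24 + 10 = 34
  Iter 4: R0 = 34 + 10 = 44
Final: R0 = 44

44


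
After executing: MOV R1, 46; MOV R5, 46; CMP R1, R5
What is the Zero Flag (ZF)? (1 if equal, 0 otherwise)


Register state trace:
  MOV R1, 46  → R1 = 46
  MOV R5, 46  → R5 = 46
  CMP R1, R5  → computes 46 - 46 = 0
  Result is zero, so values are equal
ZF = 1

1


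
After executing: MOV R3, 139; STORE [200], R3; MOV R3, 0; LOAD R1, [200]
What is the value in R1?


Register and memory trace:
  MOV R3, 139  → R3 = 139
  STORE [200], R3  → mem[200] = 139
  MOV R3, 0  → R3 = 0
  LOAD R1, [200]  → R1 = mem[200] = 139
Final: R1 = 139

139


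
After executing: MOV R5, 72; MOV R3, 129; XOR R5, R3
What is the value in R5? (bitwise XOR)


Register state trace:
  MOV R5, 72  → R5 = 72 (0b01001000)
  MOV R3, 129  → R3 = 129 (0b10000001)
  XOR R5, R3  → R5 = 72 XOR 129 = 201 (0b11001001)
Final: R5 = 201

201


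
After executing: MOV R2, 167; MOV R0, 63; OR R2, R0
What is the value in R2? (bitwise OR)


Register state trace:
  MOV R2, 167  → R2 = 167 (0b10100111)
  MOV R0, 63  → R0 = 63 (0b00111111)
  OR R2, R0   → R2 = 167 OR 63 = 191 (0b10111111)
Final: R2 = 191

191


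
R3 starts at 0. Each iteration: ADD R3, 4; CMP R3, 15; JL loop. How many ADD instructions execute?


Loop trace (R3 starts at 0, target 15, step 4):
  ADD #1: R3 = 0 + 4 = 4  → 4 < 15, loop
  ADD #2: R3 = 4 + 4 = 8  → 8 < 15, loop
  ADD #3: R3 = 8 + 4 = 12  → 12 < 15, loop
  ADD #4: R3 = 12 + 4 = 16  → 16 >= 15, exit
Total ADD instructions: 4

4


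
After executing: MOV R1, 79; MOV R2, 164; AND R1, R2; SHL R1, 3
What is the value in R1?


Register state trace:
  MOV R1, 79  → R1 = 79 (0b01001111)
  MOV R2, 164  → R2 = 164 (0b10100100)
  AND R1, R2  → R1 = 79 AND 164 = 4 (0b00000100)
  SHL R1, 3  → R1 = 4 << 3 = 32
Final: R1 = 32

32


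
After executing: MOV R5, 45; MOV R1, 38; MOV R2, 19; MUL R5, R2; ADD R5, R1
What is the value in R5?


Register state trace:
  MOV R5, 45  → R5 = 45
  MOV R1, 38  → R1 = 38
  MOV R2, 19  → R2 = 19
  MUL R5, R2  → R5 = 45 * 19 = 855
  ADD R5, R1  → R5 = 855 + 38 = 893
Final: R5 = 893

893


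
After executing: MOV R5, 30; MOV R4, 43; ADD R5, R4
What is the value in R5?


Register state trace:
  MOV R5, 30  → R5 = 30
  MOV R4, 43  → R4 = 43
  ADD R5, R4  → R5 = 30 + 43 = 73
Final: R5 = 73

73


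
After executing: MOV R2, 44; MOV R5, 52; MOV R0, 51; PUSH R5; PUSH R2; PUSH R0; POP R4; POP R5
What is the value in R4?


Stack trace (top is rightmost):
  MOV R2, 44  → R2 = 44
  MOV R5, 52  → R5 = 52
  MOV R0, 51  → R0 = 51
  PUSH R5  → stack: [52]
  PUSH R2  → stack: [52, 44]
  PUSH R0  → stack: [52, 44, 51]
  POP R4  → R4 = 51, stack: [52, 44]
  POP R5  → R5 = 44, stack: [52]
Final: R4 = 51

51


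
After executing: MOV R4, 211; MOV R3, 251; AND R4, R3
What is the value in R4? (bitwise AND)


Register state trace:
  MOV R4, 211  → R4 = 211 (0b11010011)
  MOV R3, 251  → R3 = 251 (0b11111011)
  AND R4, R3  → R4 = 211 AND 251 = 211 (0b11010011)
Final: R4 = 211

211


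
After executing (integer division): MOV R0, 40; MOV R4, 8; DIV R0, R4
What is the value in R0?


Register state trace:
  MOV R0, 40  → R0 = 40
  MOV R4, 8  → R4 = 8
  DIV R0, R4  → R0 = 40 // 8 = 5
Final: R0 = 5

5


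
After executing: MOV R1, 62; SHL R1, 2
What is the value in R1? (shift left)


Register state trace:
  MOV R1, 62  → R1 = 62
  SHL R1, 2  → R1 = 62 << 2 = 62 * 2^2 = 248
Final: R1 = 248

248


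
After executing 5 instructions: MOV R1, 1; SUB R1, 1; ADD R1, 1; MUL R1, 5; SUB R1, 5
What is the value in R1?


Register state trace:
  MOV R1, 1  → R1 = 1
  SUB R1, 1  → R1 = 1 - 1 = 0
  ADD R1, 1  → R1 = 0 + 1 = 1
  MUL R1, 5  → R1 = 1 * 5 = 5
  SUB R1, 5  → R1 = 5 - 5 = 0
Final: R1 = 0

0


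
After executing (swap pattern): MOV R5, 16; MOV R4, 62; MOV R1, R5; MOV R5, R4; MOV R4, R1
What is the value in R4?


Register state trace (swap pattern):
  MOV R5, 16  → R5 = 16
  MOV R4, 62  → R4 = 62
  MOV R1, R5  → R1 = 16  (save R5)
  MOV R5, R4  → R5 = 62  (R5 gets R4's value)
  MOV R4, R1  → R4 = 16  (R4 gets saved value)
Final: R4 = 16

16


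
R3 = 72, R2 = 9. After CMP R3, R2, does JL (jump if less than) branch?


Trace:
  R3 = 72, R2 = 9
  CMP R3, R2  → compares 72 vs 9
  JL checks: is 72 less than 9?
  72 > 9, so condition is false
Branch taken: No

No


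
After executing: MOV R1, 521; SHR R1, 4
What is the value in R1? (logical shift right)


Register state trace:
  MOV R1, 521  → R1 = 521
  SHR R1, 4  → R1 = 521 >> 4 = 521 // 2^4 = 32
Final: R1 = 32

32


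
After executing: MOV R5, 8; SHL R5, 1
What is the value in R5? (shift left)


Register state trace:
  MOV R5, 8  → R5 = 8
  SHL R5, 1  → R5 = 8 << 1 = 8 * 2^1 = 16
Final: R5 = 16

16


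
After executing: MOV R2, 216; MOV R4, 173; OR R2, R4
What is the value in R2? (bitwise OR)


Register state trace:
  MOV R2, 216  → R2 = 216 (0b11011000)
  MOV R4, 173  → R4 = 173 (0b10101101)
  OR R2, R4   → R2 = 216 OR 173 = 253 (0b11111101)
Final: R2 = 253

253


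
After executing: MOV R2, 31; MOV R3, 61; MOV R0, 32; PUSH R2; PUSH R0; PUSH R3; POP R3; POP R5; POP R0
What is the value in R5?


Stack trace (top is rightmost):
  MOV R2, 31  → R2 = 31
  MOV R3, 61  → R3 = 61
  MOV R0, 32  → R0 = 32
  PUSH R2  → stack: [31]
  PUSH R0  → stack: [31, 32]
  PUSH R3  → stack: [31, 32, 61]
  POP R3  → R3 = 61, stack: [31, 32]
  POP R5  → R5 = 32, stack: [31]
  POP R0  → R0 = 31, stack: []
Final: R5 = 32

32


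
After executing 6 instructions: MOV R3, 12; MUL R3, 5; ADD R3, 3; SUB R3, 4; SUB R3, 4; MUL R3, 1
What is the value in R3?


Register state trace:
  MOV R3, 12  → R3 = 12
  MUL R3, 5  → R3 = 12 * 5 = 60
  ADD R3, 3  → R3 = 60 + 3 = 63
  SUB R3, 4  → R3 = 63 - 4 = 59
  SUB R3, 4  → R3 = 59 - 4 = 55
  MUL R3, 1  → R3 = 55 * 1 = 55
Final: R3 = 55

55


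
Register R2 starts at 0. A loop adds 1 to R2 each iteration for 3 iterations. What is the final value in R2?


Starting value: R2 = 0
  Iter 1: R2 = 0 + 1 = 1
  Iter 2: R2 = 1 + 1 = 2
  Iter 3: R2 = 2 + 1 = 3
Final: R2 = 3

3


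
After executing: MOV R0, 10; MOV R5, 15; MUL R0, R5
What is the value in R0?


Register state trace:
  MOV R0, 10  → R0 = 10
  MOV R5, 15  → R5 = 15
  MUL R0, R5  → R0 = 10 * 15 = 150
Final: R0 = 150

150


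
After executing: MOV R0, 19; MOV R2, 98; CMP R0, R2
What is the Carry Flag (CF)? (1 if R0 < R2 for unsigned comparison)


Register state trace:
  MOV R0, 19  → R0 = 19
  MOV R2, 98  → R2 = 98
  CMP R0, R2  → unsigned 19 - 98: borrow occurs
  19 < 98, so CF = 1
CF = 1

1


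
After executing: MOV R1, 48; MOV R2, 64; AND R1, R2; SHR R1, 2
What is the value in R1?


Register state trace:
  MOV R1, 48  → R1 = 48 (0b00110000)
  MOV R2, 64  → R2 = 64 (0b01000000)
  AND R1, R2  → R1 = 48 AND 64 = 0 (0b00000000)
  SHR R1, 2  → R1 = 0 >> 2 = 0
Final: R1 = 0

0


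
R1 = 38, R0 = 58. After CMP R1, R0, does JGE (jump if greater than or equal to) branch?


Trace:
  R1 = 38, R0 = 58
  CMP R1, R0  → compares 38 vs 58
  JGE checks: is 38 greater than or equal to 58?
  38 < 58, so condition is false
Branch taken: No

No


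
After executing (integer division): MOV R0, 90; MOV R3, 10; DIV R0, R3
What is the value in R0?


Register state trace:
  MOV R0, 90  → R0 = 90
  MOV R3, 10  → R3 = 10
  DIV R0, R3  → R0 = 90 // 10 = 9
Final: R0 = 9

9


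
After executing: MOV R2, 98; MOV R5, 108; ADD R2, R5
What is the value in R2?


Register state trace:
  MOV R2, 98  → R2 = 98
  MOV R5, 108  → R5 = 108
  ADD R2, R5  → R2 = 98 + 108 = 206
Final: R2 = 206

206


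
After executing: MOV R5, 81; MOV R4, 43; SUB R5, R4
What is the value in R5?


Register state trace:
  MOV R5, 81  → R5 = 81
  MOV R4, 43  → R4 = 43
  SUB R5, R4  → R5 = 81 - 43 = 38
Final: R5 = 38

38


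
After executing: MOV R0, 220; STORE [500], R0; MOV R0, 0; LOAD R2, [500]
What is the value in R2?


Register and memory trace:
  MOV R0, 220  → R0 = 220
  STORE [500], R0  → mem[500] = 220
  MOV R0, 0  → R0 = 0
  LOAD R2, [500]  → R2 = mem[500] = 220
Final: R2 = 220

220


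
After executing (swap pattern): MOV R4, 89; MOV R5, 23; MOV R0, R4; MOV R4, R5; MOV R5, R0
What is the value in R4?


Register state trace (swap pattern):
  MOV R4, 89  → R4 = 89
  MOV R5, 23  → R5 = 23
  MOV R0, R4  → R0 = 89  (save R4)
  MOV R4, R5  → R4 = 23  (R4 gets R5's value)
  MOV R5, R0  → R5 = 89  (R5 gets saved value)
Final: R4 = 23

23


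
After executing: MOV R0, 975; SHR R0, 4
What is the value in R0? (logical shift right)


Register state trace:
  MOV R0, 975  → R0 = 975
  SHR R0, 4  → R0 = 975 >> 4 = 975 // 2^4 = 60
Final: R0 = 60

60


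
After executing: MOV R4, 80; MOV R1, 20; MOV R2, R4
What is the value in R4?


Register state trace:
  MOV R4, 80  → R4 = 80
  MOV R1, 20  → R1 = 20
  MOV R2, R4  → R2 = 80
Final: R4 = 80

80


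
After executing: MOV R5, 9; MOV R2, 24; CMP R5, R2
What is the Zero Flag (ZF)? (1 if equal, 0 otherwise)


Register state trace:
  MOV R5, 9  → R5 = 9
  MOV R2, 24  → R2 = 24
  CMP R5, R2  → computes 9 - 24 = -15
  Result is nonzero, so values are not equal
ZF = 0

0


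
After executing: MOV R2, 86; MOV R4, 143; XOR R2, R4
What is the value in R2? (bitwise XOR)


Register state trace:
  MOV R2, 86  → R2 = 86 (0b01010110)
  MOV R4, 143  → R4 = 143 (0b10001111)
  XOR R2, R4  → R2 = 86 XOR 143 = 217 (0b11011001)
Final: R2 = 217

217


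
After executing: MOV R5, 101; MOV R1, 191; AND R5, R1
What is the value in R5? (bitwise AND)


Register state trace:
  MOV R5, 101  → R5 = 101 (0b01100101)
  MOV R1, 191  → R1 = 191 (0b10111111)
  AND R5, R1  → R5 = 101 AND 191 = 37 (0b00100101)
Final: R5 = 37

37


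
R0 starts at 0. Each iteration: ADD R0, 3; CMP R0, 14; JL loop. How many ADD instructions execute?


Loop trace (R0 starts at 0, target 14, step 3):
  ADD #1: R0 = 0 + 3 = 3  → 3 < 14, loop
  ADD #2: R0 = 3 + 3 = 6  → 6 < 14, loop
  ADD #3: R0 = 6 + 3 = 9  → 9 < 14, loop
  ADD #4: R0 = 9 + 3 = 12  → 12 < 14, loop
  ADD #5: R0 = 12 + 3 = 15  → 15 >= 14, exit
Total ADD instructions: 5

5


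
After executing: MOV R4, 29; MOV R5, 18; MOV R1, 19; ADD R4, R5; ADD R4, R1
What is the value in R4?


Register state trace:
  MOV R4, 29  → R4 = 29
  MOV R5, 18  → R5 = 18
  MOV R1, 19  → R1 = 19
  ADD R4, R5  → R4 = 29 + 18 = 47
  ADD R4, R1  → R4 = 47 + 19 = 66
Final: R4 = 66

66


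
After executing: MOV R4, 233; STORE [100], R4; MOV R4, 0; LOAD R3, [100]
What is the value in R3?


Register and memory trace:
  MOV R4, 233  → R4 = 233
  STORE [100], R4  → mem[100] = 233
  MOV R4, 0  → R4 = 0
  LOAD R3, [100]  → R3 = mem[100] = 233
Final: R3 = 233

233


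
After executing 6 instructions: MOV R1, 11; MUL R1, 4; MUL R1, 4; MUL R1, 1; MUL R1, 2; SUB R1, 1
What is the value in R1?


Register state trace:
  MOV R1, 11  → R1 = 11
  MUL R1, 4  → R1 = 11 * 4 = 44
  MUL R1, 4  → R1 = 44 * 4 = 176
  MUL R1, 1  → R1 = 176 * 1 = 176
  MUL R1, 2  → R1 = 176 * 2 = 352
  SUB R1, 1  → R1 = 352 - 1 = 351
Final: R1 = 351

351


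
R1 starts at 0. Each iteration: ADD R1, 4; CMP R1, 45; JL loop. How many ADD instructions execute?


Loop trace (R1 starts at 0, target 45, step 4):
  ADD #1: R1 = 0 + 4 = 4  → 4 < 45, loop
  ADD #2: R1 = 4 + 4 = 8  → 8 < 45, loop
  ADD #3: R1 = 8 + 4 = 12  → 12 < 45, loop
  ADD #4: R1 = 12 + 4 = 16  → 16 < 45, loop
  ADD #5: R1 = 16 + 4 = 20  → 20 < 45, loop
  ADD #6: R1 = 20 + 4 = 24  → 24 < 45, loop
  ADD #7: R1 = 24 + 4 = 28  → 28 < 45, loop
  ADD #8: R1 = 28 + 4 = 32  → 32 < 45, loop
  ADD #9: R1 = 32 + 4 = 36  → 36 < 45, loop
  ADD #10: R1 = 36 + 4 = 40  → 40 < 45, loop
  ADD #11: R1 = 40 + 4 = 44  → 44 < 45, loop
  ADD #12: R1 = 44 + 4 = 48  → 48 >= 45, exit
Total ADD instructions: 12

12


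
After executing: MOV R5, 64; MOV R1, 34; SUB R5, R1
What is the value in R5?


Register state trace:
  MOV R5, 64  → R5 = 64
  MOV R1, 34  → R1 = 34
  SUB R5, R1  → R5 = 64 - 34 = 30
Final: R5 = 30

30


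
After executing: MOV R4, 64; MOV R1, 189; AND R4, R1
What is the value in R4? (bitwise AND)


Register state trace:
  MOV R4, 64  → R4 = 64 (0b01000000)
  MOV R1, 189  → R1 = 189 (0b10111101)
  AND R4, R1  → R4 = 64 AND 189 = 0 (0b00000000)
Final: R4 = 0

0


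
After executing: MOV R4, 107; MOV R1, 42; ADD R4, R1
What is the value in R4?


Register state trace:
  MOV R4, 107  → R4 = 107
  MOV R1, 42  → R1 = 42
  ADD R4, R1  → R4 = 107 + 42 = 149
Final: R4 = 149

149


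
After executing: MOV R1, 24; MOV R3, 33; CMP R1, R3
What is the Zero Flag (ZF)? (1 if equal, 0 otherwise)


Register state trace:
  MOV R1, 24  → R1 = 24
  MOV R3, 33  → R3 = 33
  CMP R1, R3  → computes 24 - 33 = -9
  Result is nonzero, so values are not equal
ZF = 0

0


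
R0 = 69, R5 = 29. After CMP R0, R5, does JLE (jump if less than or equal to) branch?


Trace:
  R0 = 69, R5 = 29
  CMP R0, R5  → compares 69 vs 29
  JLE checks: is 69 less than or equal to 29?
  69 > 29, so condition is false
Branch taken: No

No


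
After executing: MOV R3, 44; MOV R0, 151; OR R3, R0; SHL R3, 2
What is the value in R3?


Register state trace:
  MOV R3, 44  → R3 = 44 (0b00101100)
  MOV R0, 151  → R0 = 151 (0b10010111)
  OR R3, R0  → R3 = 44 OR 151 = 191 (0b10111111)
  SHL R3, 2  → R3 = 191 << 2 = 764
Final: R3 = 764

764


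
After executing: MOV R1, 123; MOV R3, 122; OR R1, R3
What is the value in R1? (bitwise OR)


Register state trace:
  MOV R1, 123  → R1 = 123 (0b01111011)
  MOV R3, 122  → R3 = 122 (0b01111010)
  OR R1, R3   → R1 = 123 OR 122 = 123 (0b01111011)
Final: R1 = 123

123


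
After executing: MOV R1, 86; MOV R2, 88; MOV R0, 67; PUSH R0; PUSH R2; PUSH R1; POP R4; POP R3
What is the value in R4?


Stack trace (top is rightmost):
  MOV R1, 86  → R1 = 86
  MOV R2, 88  → R2 = 88
  MOV R0, 67  → R0 = 67
  PUSH R0  → stack: [67]
  PUSH R2  → stack: [67, 88]
  PUSH R1  → stack: [67, 88, 86]
  POP R4  → R4 = 86, stack: [67, 88]
  POP R3  → R3 = 88, stack: [67]
Final: R4 = 86

86


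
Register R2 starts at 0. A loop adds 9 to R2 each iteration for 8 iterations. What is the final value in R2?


Starting value: R2 = 0
  Iter 1: R2 = 0 + 9 = 9
  Iter 2: R2 = 9 + 9 = 18
  Iter 3: R2 = 18 + 9 = 27
  Iter 4: R2 = 27 + 9 = 36
  Iter 5: R2 = 36 + 9 = 45
  Iter 6: R2 = 45 + 9 = 54
  Iter 7: R2 = 54 + 9 = 63
  Iter 8: R2 = 63 + 9 = 72
Final: R2 = 72

72


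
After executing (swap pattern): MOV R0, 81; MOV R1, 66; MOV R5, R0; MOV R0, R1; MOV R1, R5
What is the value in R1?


Register state trace (swap pattern):
  MOV R0, 81  → R0 = 81
  MOV R1, 66  → R1 = 66
  MOV R5, R0  → R5 = 81  (save R0)
  MOV R0, R1  → R0 = 66  (R0 gets R1's value)
  MOV R1, R5  → R1 = 81  (R1 gets saved value)
Final: R1 = 81

81


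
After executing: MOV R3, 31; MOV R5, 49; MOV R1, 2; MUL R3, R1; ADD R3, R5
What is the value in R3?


Register state trace:
  MOV R3, 31  → R3 = 31
  MOV R5, 49  → R5 = 49
  MOV R1, 2  → R1 = 2
  MUL R3, R1  → R3 = 31 * 2 = 62
  ADD R3, R5  → R3 = 62 + 49 = 111
Final: R3 = 111

111


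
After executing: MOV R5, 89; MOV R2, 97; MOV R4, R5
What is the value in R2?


Register state trace:
  MOV R5, 89  → R5 = 89
  MOV R2, 97  → R2 = 97
  MOV R4, R5  → R4 = 89
Final: R2 = 97

97


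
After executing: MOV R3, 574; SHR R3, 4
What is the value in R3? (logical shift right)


Register state trace:
  MOV R3, 574  → R3 = 574
  SHR R3, 4  → R3 = 574 >> 4 = 574 // 2^4 = 35
Final: R3 = 35

35


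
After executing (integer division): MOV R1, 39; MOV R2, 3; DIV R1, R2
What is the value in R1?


Register state trace:
  MOV R1, 39  → R1 = 39
  MOV R2, 3  → R2 = 3
  DIV R1, R2  → R1 = 39 // 3 = 13
Final: R1 = 13

13


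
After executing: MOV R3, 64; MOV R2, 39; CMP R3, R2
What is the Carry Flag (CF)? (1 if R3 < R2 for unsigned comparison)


Register state trace:
  MOV R3, 64  → R3 = 64
  MOV R2, 39  → R2 = 39
  CMP R3, R2  → unsigned 64 - 39: no borrow
  64 >= 39, so CF = 0
CF = 0

0


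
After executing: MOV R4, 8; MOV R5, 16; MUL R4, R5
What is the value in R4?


Register state trace:
  MOV R4, 8  → R4 = 8
  MOV R5, 16  → R5 = 16
  MUL R4, R5  → R4 = 8 * 16 = 128
Final: R4 = 128

128


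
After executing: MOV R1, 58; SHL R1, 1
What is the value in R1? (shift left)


Register state trace:
  MOV R1, 58  → R1 = 58
  SHL R1, 1  → R1 = 58 << 1 = 58 * 2^1 = 116
Final: R1 = 116

116


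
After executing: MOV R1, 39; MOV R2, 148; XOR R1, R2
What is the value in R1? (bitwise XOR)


Register state trace:
  MOV R1, 39  → R1 = 39 (0b00100111)
  MOV R2, 148  → R2 = 148 (0b10010100)
  XOR R1, R2  → R1 = 39 XOR 148 = 179 (0b10110011)
Final: R1 = 179

179


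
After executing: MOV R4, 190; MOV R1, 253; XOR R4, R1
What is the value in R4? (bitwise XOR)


Register state trace:
  MOV R4, 190  → R4 = 190 (0b10111110)
  MOV R1, 253  → R1 = 253 (0b11111101)
  XOR R4, R1  → R4 = 190 XOR 253 = 67 (0b01000011)
Final: R4 = 67

67


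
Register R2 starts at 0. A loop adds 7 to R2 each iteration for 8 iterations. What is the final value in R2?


Starting value: R2 = 0
  Iter 1: R2 = 0 + 7 = 7
  Iter 2: R2 = 7 + 7 = 14
  Iter 3: R2 = 14 + 7 = 21
  Iter 4: R2 = 21 + 7 = 28
  Iter 5: R2 = 28 + 7 = 35
  Iter 6: R2 = 35 + 7 = 42
  Iter 7: R2 = 42 + 7 = 49
  Iter 8: R2 = 49 + 7 = 56
Final: R2 = 56

56


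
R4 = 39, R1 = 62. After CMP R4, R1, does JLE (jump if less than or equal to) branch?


Trace:
  R4 = 39, R1 = 62
  CMP R4, R1  → compares 39 vs 62
  JLE checks: is 39 less than or equal to 62?
  39 < 62, so condition is true
Branch taken: Yes

Yes


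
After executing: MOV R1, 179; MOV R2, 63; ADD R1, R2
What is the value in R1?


Register state trace:
  MOV R1, 179  → R1 = 179
  MOV R2, 63  → R2 = 63
  ADD R1, R2  → R1 = 179 + 63 = 242
Final: R1 = 242

242


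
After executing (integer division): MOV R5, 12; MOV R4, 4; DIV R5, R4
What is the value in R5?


Register state trace:
  MOV R5, 12  → R5 = 12
  MOV R4, 4  → R4 = 4
  DIV R5, R4  → R5 = 12 // 4 = 3
Final: R5 = 3

3


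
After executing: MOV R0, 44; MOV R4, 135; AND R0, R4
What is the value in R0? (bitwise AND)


Register state trace:
  MOV R0, 44  → R0 = 44 (0b00101100)
  MOV R4, 135  → R4 = 135 (0b10000111)
  AND R0, R4  → R0 = 44 AND 135 = 4 (0b00000100)
Final: R0 = 4

4


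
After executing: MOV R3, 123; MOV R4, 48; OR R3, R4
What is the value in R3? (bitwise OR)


Register state trace:
  MOV R3, 123  → R3 = 123 (0b01111011)
  MOV R4, 48  → R4 = 48 (0b00110000)
  OR R3, R4   → R3 = 123 OR 48 = 123 (0b01111011)
Final: R3 = 123

123


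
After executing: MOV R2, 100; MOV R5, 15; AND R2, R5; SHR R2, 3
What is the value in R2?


Register state trace:
  MOV R2, 100  → R2 = 100 (0b01100100)
  MOV R5, 15  → R5 = 15 (0b00001111)
  AND R2, R5  → R2 = 100 AND 15 = 4 (0b00000100)
  SHR R2, 3  → R2 = 4 >> 3 = 0
Final: R2 = 0

0


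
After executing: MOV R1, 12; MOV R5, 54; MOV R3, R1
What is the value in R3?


Register state trace:
  MOV R1, 12  → R1 = 12
  MOV R5, 54  → R5 = 54
  MOV R3, R1  → R3 = 12
Final: R3 = 12

12


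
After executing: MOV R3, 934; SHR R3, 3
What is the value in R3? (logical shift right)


Register state trace:
  MOV R3, 934  → R3 = 934
  SHR R3, 3  → R3 = 934 >> 3 = 934 // 2^3 = 116
Final: R3 = 116

116


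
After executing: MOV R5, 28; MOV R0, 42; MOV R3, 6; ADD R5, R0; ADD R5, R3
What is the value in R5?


Register state trace:
  MOV R5, 28  → R5 = 28
  MOV R0, 42  → R0 = 42
  MOV R3, 6  → R3 = 6
  ADD R5, R0  → R5 = 28 + 42 = 70
  ADD R5, R3  → R5 = 70 + 6 = 76
Final: R5 = 76

76


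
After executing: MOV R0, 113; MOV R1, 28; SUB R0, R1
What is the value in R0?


Register state trace:
  MOV R0, 113  → R0 = 113
  MOV R1, 28  → R1 = 28
  SUB R0, R1  → R0 = 113 - 28 = 85
Final: R0 = 85

85


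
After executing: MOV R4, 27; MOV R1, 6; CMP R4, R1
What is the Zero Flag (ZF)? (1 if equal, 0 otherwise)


Register state trace:
  MOV R4, 27  → R4 = 27
  MOV R1, 6  → R1 = 6
  CMP R4, R1  → computes 27 - 6 = 21
  Result is nonzero, so values are not equal
ZF = 0

0


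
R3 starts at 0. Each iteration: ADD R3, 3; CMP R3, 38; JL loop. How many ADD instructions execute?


Loop trace (R3 starts at 0, target 38, step 3):
  ADD #1: R3 = 0 + 3 = 3  → 3 < 38, loop
  ADD #2: R3 = 3 + 3 = 6  → 6 < 38, loop
  ADD #3: R3 = 6 + 3 = 9  → 9 < 38, loop
  ADD #4: R3 = 9 + 3 = 12  → 12 < 38, loop
  ADD #5: R3 = 12 + 3 = 15  → 15 < 38, loop
  ADD #6: R3 = 15 + 3 = 18  → 18 < 38, loop
  ADD #7: R3 = 18 + 3 = 21  → 21 < 38, loop
  ADD #8: R3 = 21 + 3 = 24  → 24 < 38, loop
  ADD #9: R3 = 24 + 3 = 27  → 27 < 38, loop
  ADD #10: R3 = 27 + 3 = 30  → 30 < 38, loop
  ADD #11: R3 = 30 + 3 = 33  → 33 < 38, loop
  ADD #12: R3 = 33 + 3 = 36  → 36 < 38, loop
  ADD #13: R3 = 36 + 3 = 39  → 39 >= 38, exit
Total ADD instructions: 13

13


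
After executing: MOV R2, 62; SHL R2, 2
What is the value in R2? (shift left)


Register state trace:
  MOV R2, 62  → R2 = 62
  SHL R2, 2  → R2 = 62 << 2 = 62 * 2^2 = 248
Final: R2 = 248

248


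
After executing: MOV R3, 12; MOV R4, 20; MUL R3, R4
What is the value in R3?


Register state trace:
  MOV R3, 12  → R3 = 12
  MOV R4, 20  → R4 = 20
  MUL R3, R4  → R3 = 12 * 20 = 240
Final: R3 = 240

240


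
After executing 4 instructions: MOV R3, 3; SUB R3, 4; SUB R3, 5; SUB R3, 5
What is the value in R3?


Register state trace:
  MOV R3, 3  → R3 = 3
  SUB R3, 4  → R3 = 3 - 4 = -1
  SUB R3, 5  → R3 = -1 - 5 = -6
  SUB R3, 5  → R3 = -6 - 5 = -11
Final: R3 = -11

-11


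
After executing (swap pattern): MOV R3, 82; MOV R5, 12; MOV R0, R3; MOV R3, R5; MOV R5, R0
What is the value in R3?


Register state trace (swap pattern):
  MOV R3, 82  → R3 = 82
  MOV R5, 12  → R5 = 12
  MOV R0, R3  → R0 = 82  (save R3)
  MOV R3, R5  → R3 = 12  (R3 gets R5's value)
  MOV R5, R0  → R5 = 82  (R5 gets saved value)
Final: R3 = 12

12


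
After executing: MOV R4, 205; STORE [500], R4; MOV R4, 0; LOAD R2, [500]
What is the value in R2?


Register and memory trace:
  MOV R4, 205  → R4 = 205
  STORE [500], R4  → mem[500] = 205
  MOV R4, 0  → R4 = 0
  LOAD R2, [500]  → R2 = mem[500] = 205
Final: R2 = 205

205


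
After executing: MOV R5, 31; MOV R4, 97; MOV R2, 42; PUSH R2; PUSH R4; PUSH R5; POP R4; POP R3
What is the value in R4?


Stack trace (top is rightmost):
  MOV R5, 31  → R5 = 31
  MOV R4, 97  → R4 = 97
  MOV R2, 42  → R2 = 42
  PUSH R2  → stack: [42]
  PUSH R4  → stack: [42, 97]
  PUSH R5  → stack: [42, 97, 31]
  POP R4  → R4 = 31, stack: [42, 97]
  POP R3  → R3 = 97, stack: [42]
Final: R4 = 31

31


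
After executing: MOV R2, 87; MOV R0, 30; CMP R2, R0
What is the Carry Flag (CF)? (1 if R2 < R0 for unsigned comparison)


Register state trace:
  MOV R2, 87  → R2 = 87
  MOV R0, 30  → R0 = 30
  CMP R2, R0  → unsigned 87 - 30: no borrow
  87 >= 30, so CF = 0
CF = 0

0


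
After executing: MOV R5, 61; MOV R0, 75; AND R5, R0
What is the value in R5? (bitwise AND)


Register state trace:
  MOV R5, 61  → R5 = 61 (0b00111101)
  MOV R0, 75  → R0 = 75 (0b01001011)
  AND R5, R0  → R5 = 61 AND 75 = 9 (0b00001001)
Final: R5 = 9

9


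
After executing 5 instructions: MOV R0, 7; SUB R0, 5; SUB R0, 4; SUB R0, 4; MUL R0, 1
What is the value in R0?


Register state trace:
  MOV R0, 7  → R0 = 7
  SUB R0, 5  → R0 = 7 - 5 = 2
  SUB R0, 4  → R0 = 2 - 4 = -2
  SUB R0, 4  → R0 = -2 - 4 = -6
  MUL R0, 1  → R0 = -6 * 1 = -6
Final: R0 = -6

-6


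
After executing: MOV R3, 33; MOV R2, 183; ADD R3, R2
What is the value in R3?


Register state trace:
  MOV R3, 33  → R3 = 33
  MOV R2, 183  → R2 = 183
  ADD R3, R2  → R3 = 33 + 183 = 216
Final: R3 = 216

216


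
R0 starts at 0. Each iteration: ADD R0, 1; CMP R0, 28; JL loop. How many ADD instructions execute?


Loop trace (R0 starts at 0, target 28, step 1):
  ADD #1: R0 = 0 + 1 = 1  → 1 < 28, loop
  ADD #2: R0 = 1 + 1 = 2  → 2 < 28, loop
  ADD #3: R0 = 2 + 1 = 3  → 3 < 28, loop
  ADD #4: R0 = 3 + 1 = 4  → 4 < 28, loop
  ADD #5: R0 = 4 + 1 = 5  → 5 < 28, loop
  ADD #6: R0 = 5 + 1 = 6  → 6 < 28, loop
  ADD #7: R0 = 6 + 1 = 7  → 7 < 28, loop
  ADD #8: R0 = 7 + 1 = 8  → 8 < 28, loop
  ADD #9: R0 = 8 + 1 = 9  → 9 < 28, loop
  ADD #10: R0 = 9 + 1 = 10  → 10 < 28, loop
  ADD #11: R0 = 10 + 1 = 11  → 11 < 28, loop
  ADD #12: R0 = 11 + 1 = 12  → 12 < 28, loop
  ADD #13: R0 = 12 + 1 = 13  → 13 < 28, loop
  ADD #14: R0 = 13 + 1 = 14  → 14 < 28, loop
  ADD #15: R0 = 14 + 1 = 15  → 15 < 28, loop
  ADD #16: R0 = 15 + 1 = 16  → 16 < 28, loop
  ADD #17: R0 = 16 + 1 = 17  → 17 < 28, loop
  ADD #18: R0 = 17 + 1 = 18  → 18 < 28, loop
  ADD #19: R0 = 18 + 1 = 19  → 19 < 28, loop
  ADD #20: R0 = 19 + 1 = 20  → 20 < 28, loop
  ADD #21: R0 = 20 + 1 = 21  → 21 < 28, loop
  ADD #22: R0 = 21 + 1 = 22  → 22 < 28, loop
  ADD #23: R0 = 22 + 1 = 23  → 23 < 28, loop
  ADD #24: R0 = 23 + 1 = 24  → 24 < 28, loop
  ADD #25: R0 = 24 + 1 = 25  → 25 < 28, loop
  ADD #26: R0 = 25 + 1 = 26  → 26 < 28, loop
  ADD #27: R0 = 26 + 1 = 27  → 27 < 28, loop
  ADD #28: R0 = 27 + 1 = 28  → 28 >= 28, exit
Total ADD instructions: 28

28


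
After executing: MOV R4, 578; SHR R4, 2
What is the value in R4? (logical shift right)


Register state trace:
  MOV R4, 578  → R4 = 578
  SHR R4, 2  → R4 = 578 >> 2 = 578 // 2^2 = 144
Final: R4 = 144

144


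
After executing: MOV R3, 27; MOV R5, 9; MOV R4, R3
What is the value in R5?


Register state trace:
  MOV R3, 27  → R3 = 27
  MOV R5, 9  → R5 = 9
  MOV R4, R3  → R4 = 27
Final: R5 = 9

9


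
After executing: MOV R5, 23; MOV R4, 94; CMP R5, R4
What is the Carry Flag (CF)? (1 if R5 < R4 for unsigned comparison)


Register state trace:
  MOV R5, 23  → R5 = 23
  MOV R4, 94  → R4 = 94
  CMP R5, R4  → unsigned 23 - 94: borrow occurs
  23 < 94, so CF = 1
CF = 1

1


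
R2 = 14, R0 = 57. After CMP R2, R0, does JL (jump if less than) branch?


Trace:
  R2 = 14, R0 = 57
  CMP R2, R0  → compares 14 vs 57
  JL checks: is 14 less than 57?
  14 < 57, so condition is true
Branch taken: Yes

Yes


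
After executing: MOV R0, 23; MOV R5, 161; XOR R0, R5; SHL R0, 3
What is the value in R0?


Register state trace:
  MOV R0, 23  → R0 = 23 (0b00010111)
  MOV R5, 161  → R5 = 161 (0b10100001)
  XOR R0, R5  → R0 = 23 XOR 161 = 182 (0b10110110)
  SHL R0, 3  → R0 = 182 << 3 = 1456
Final: R0 = 1456

1456


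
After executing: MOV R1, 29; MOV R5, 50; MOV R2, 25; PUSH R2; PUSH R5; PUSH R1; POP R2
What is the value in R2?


Stack trace (top is rightmost):
  MOV R1, 29  → R1 = 29
  MOV R5, 50  → R5 = 50
  MOV R2, 25  → R2 = 25
  PUSH R2  → stack: [25]
  PUSH R5  → stack: [25, 50]
  PUSH R1  → stack: [25, 50, 29]
  POP R2  → R2 = 29, stack: [25, 50]
Final: R2 = 29

29


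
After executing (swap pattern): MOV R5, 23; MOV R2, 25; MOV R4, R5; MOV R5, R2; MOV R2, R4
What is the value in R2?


Register state trace (swap pattern):
  MOV R5, 23  → R5 = 23
  MOV R2, 25  → R2 = 25
  MOV R4, R5  → R4 = 23  (save R5)
  MOV R5, R2  → R5 = 25  (R5 gets R2's value)
  MOV R2, R4  → R2 = 23  (R2 gets saved value)
Final: R2 = 23

23


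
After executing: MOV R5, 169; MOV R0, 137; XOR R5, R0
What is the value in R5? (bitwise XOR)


Register state trace:
  MOV R5, 169  → R5 = 169 (0b10101001)
  MOV R0, 137  → R0 = 137 (0b10001001)
  XOR R5, R0  → R5 = 169 XOR 137 = 32 (0b00100000)
Final: R5 = 32

32


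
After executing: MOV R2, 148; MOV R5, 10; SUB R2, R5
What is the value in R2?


Register state trace:
  MOV R2, 148  → R2 = 148
  MOV R5, 10  → R5 = 10
  SUB R2, R5  → R2 = 148 - 10 = 138
Final: R2 = 138

138


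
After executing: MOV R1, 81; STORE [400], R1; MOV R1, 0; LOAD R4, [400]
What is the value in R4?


Register and memory trace:
  MOV R1, 81  → R1 = 81
  STORE [400], R1  → mem[400] = 81
  MOV R1, 0  → R1 = 0
  LOAD R4, [400]  → R4 = mem[400] = 81
Final: R4 = 81

81


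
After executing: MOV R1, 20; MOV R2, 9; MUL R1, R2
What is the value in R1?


Register state trace:
  MOV R1, 20  → R1 = 20
  MOV R2, 9  → R2 = 9
  MUL R1, R2  → R1 = 20 * 9 = 180
Final: R1 = 180

180


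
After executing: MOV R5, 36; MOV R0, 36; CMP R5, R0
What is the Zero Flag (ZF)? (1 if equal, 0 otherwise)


Register state trace:
  MOV R5, 36  → R5 = 36
  MOV R0, 36  → R0 = 36
  CMP R5, R0  → computes 36 - 36 = 0
  Result is zero, so values are equal
ZF = 1

1


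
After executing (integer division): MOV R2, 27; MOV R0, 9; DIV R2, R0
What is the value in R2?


Register state trace:
  MOV R2, 27  → R2 = 27
  MOV R0, 9  → R0 = 9
  DIV R2, R0  → R2 = 27 // 9 = 3
Final: R2 = 3

3


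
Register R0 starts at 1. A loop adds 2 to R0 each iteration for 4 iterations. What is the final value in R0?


Starting value: R0 = 1
  Iter 1: R0 = 1 + 2 = 3
  Iter 2: R0 = 3 + 2 = 5
  Iter 3: R0 = 5 + 2 = 7
  Iter 4: R0 = 7 + 2 = 9
Final: R0 = 9

9


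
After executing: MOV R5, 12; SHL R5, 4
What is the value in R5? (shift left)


Register state trace:
  MOV R5, 12  → R5 = 12
  SHL R5, 4  → R5 = 12 << 4 = 12 * 2^4 = 192
Final: R5 = 192

192


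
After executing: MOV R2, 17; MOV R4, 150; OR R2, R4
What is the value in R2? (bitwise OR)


Register state trace:
  MOV R2, 17  → R2 = 17 (0b00010001)
  MOV R4, 150  → R4 = 150 (0b10010110)
  OR R2, R4   → R2 = 17 OR 150 = 151 (0b10010111)
Final: R2 = 151

151


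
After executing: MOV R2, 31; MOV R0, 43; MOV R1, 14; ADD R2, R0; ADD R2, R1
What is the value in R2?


Register state trace:
  MOV R2, 31  → R2 = 31
  MOV R0, 43  → R0 = 43
  MOV R1, 14  → R1 = 14
  ADD R2, R0  → R2 = 31 + 43 = 74
  ADD R2, R1  → R2 = 74 + 14 = 88
Final: R2 = 88

88


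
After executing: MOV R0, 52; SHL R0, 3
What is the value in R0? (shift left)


Register state trace:
  MOV R0, 52  → R0 = 52
  SHL R0, 3  → R0 = 52 << 3 = 52 * 2^3 = 416
Final: R0 = 416

416


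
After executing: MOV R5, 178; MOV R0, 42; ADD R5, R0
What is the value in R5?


Register state trace:
  MOV R5, 178  → R5 = 178
  MOV R0, 42  → R0 = 42
  ADD R5, R0  → R5 = 178 + 42 = 220
Final: R5 = 220

220


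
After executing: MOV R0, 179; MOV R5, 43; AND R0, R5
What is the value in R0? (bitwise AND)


Register state trace:
  MOV R0, 179  → R0 = 179 (0b10110011)
  MOV R5, 43  → R5 = 43 (0b00101011)
  AND R0, R5  → R0 = 179 AND 43 = 35 (0b00100011)
Final: R0 = 35

35


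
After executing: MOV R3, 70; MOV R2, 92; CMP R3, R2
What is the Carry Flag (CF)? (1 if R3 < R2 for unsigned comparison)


Register state trace:
  MOV R3, 70  → R3 = 70
  MOV R2, 92  → R2 = 92
  CMP R3, R2  → unsigned 70 - 92: borrow occurs
  70 < 92, so CF = 1
CF = 1

1


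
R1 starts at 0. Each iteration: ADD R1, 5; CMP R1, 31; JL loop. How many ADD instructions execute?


Loop trace (R1 starts at 0, target 31, step 5):
  ADD #1: R1 = 0 + 5 = 5  → 5 < 31, loop
  ADD #2: R1 = 5 + 5 = 10  → 10 < 31, loop
  ADD #3: R1 = 10 + 5 = 15  → 15 < 31, loop
  ADD #4: R1 = 15 + 5 = 20  → 20 < 31, loop
  ADD #5: R1 = 20 + 5 = 25  → 25 < 31, loop
  ADD #6: R1 = 25 + 5 = 30  → 30 < 31, loop
  ADD #7: R1 = 30 + 5 = 35  → 35 >= 31, exit
Total ADD instructions: 7

7


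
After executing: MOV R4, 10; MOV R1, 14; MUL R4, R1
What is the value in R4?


Register state trace:
  MOV R4, 10  → R4 = 10
  MOV R1, 14  → R1 = 14
  MUL R4, R1  → R4 = 10 * 14 = 140
Final: R4 = 140

140


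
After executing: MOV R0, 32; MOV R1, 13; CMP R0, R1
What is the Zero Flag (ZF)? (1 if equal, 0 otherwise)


Register state trace:
  MOV R0, 32  → R0 = 32
  MOV R1, 13  → R1 = 13
  CMP R0, R1  → computes 32 - 13 = 19
  Result is nonzero, so values are not equal
ZF = 0

0


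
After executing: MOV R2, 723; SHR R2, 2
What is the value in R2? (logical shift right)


Register state trace:
  MOV R2, 723  → R2 = 723
  SHR R2, 2  → R2 = 723 >> 2 = 723 // 2^2 = 180
Final: R2 = 180

180


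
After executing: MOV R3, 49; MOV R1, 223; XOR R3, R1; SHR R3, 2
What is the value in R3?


Register state trace:
  MOV R3, 49  → R3 = 49 (0b00110001)
  MOV R1, 223  → R1 = 223 (0b11011111)
  XOR R3, R1  → R3 = 49 XOR 223 = 238 (0b11101110)
  SHR R3, 2  → R3 = 238 >> 2 = 59
Final: R3 = 59

59


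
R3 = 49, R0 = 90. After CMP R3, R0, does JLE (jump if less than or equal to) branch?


Trace:
  R3 = 49, R0 = 90
  CMP R3, R0  → compares 49 vs 90
  JLE checks: is 49 less than or equal to 90?
  49 < 90, so condition is true
Branch taken: Yes

Yes


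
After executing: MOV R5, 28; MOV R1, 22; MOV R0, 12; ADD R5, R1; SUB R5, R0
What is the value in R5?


Register state trace:
  MOV R5, 28  → R5 = 28
  MOV R1, 22  → R1 = 22
  MOV R0, 12  → R0 = 12
  ADD R5, R1  → R5 = 28 + 22 = 50
  SUB R5, R0  → R5 = 50 - 12 = 38
Final: R5 = 38

38


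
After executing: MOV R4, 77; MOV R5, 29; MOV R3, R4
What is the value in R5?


Register state trace:
  MOV R4, 77  → R4 = 77
  MOV R5, 29  → R5 = 29
  MOV R3, R4  → R3 = 77
Final: R5 = 29

29


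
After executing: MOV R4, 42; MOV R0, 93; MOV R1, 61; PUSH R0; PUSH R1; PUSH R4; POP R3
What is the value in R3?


Stack trace (top is rightmost):
  MOV R4, 42  → R4 = 42
  MOV R0, 93  → R0 = 93
  MOV R1, 61  → R1 = 61
  PUSH R0  → stack: [93]
  PUSH R1  → stack: [93, 61]
  PUSH R4  → stack: [93, 61, 42]
  POP R3  → R3 = 42, stack: [93, 61]
Final: R3 = 42

42


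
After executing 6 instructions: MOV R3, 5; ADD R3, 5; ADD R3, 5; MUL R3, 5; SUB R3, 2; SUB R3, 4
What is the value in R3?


Register state trace:
  MOV R3, 5  → R3 = 5
  ADD R3, 5  → R3 = 5 + 5 = 10
  ADD R3, 5  → R3 = 10 + 5 = 15
  MUL R3, 5  → R3 = 15 * 5 = 75
  SUB R3, 2  → R3 = 75 - 2 = 73
  SUB R3, 4  → R3 = 73 - 4 = 69
Final: R3 = 69

69


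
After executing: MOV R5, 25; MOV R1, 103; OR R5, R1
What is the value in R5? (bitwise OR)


Register state trace:
  MOV R5, 25  → R5 = 25 (0b00011001)
  MOV R1, 103  → R1 = 103 (0b01100111)
  OR R5, R1   → R5 = 25 OR 103 = 127 (0b01111111)
Final: R5 = 127

127


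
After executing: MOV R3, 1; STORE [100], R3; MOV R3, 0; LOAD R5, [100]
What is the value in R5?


Register and memory trace:
  MOV R3, 1  → R3 = 1
  STORE [100], R3  → mem[100] = 1
  MOV R3, 0  → R3 = 0
  LOAD R5, [100]  → R5 = mem[100] = 1
Final: R5 = 1

1


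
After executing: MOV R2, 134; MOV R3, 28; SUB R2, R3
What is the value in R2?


Register state trace:
  MOV R2, 134  → R2 = 134
  MOV R3, 28  → R3 = 28
  SUB R2, R3  → R2 = 134 - 28 = 106
Final: R2 = 106

106


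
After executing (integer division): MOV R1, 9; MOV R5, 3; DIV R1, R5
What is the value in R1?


Register state trace:
  MOV R1, 9  → R1 = 9
  MOV R5, 3  → R5 = 3
  DIV R1, R5  → R1 = 9 // 3 = 3
Final: R1 = 3

3


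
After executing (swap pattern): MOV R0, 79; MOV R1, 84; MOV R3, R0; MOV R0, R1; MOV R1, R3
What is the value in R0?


Register state trace (swap pattern):
  MOV R0, 79  → R0 = 79
  MOV R1, 84  → R1 = 84
  MOV R3, R0  → R3 = 79  (save R0)
  MOV R0, R1  → R0 = 84  (R0 gets R1's value)
  MOV R1, R3  → R1 = 79  (R1 gets saved value)
Final: R0 = 84

84


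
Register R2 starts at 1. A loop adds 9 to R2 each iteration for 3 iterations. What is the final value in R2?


Starting value: R2 = 1
  Iter 1: R2 = 1 + 9 = 10
  Iter 2: R2 = 10 + 9 = 19
  Iter 3: R2 = 19 + 9 = 28
Final: R2 = 28

28


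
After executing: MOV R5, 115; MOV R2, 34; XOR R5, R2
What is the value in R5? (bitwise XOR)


Register state trace:
  MOV R5, 115  → R5 = 115 (0b01110011)
  MOV R2, 34  → R2 = 34 (0b00100010)
  XOR R5, R2  → R5 = 115 XOR 34 = 81 (0b01010001)
Final: R5 = 81

81


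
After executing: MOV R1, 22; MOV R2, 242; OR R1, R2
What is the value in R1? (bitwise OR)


Register state trace:
  MOV R1, 22  → R1 = 22 (0b00010110)
  MOV R2, 242  → R2 = 242 (0b11110010)
  OR R1, R2   → R1 = 22 OR 242 = 246 (0b11110110)
Final: R1 = 246

246
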